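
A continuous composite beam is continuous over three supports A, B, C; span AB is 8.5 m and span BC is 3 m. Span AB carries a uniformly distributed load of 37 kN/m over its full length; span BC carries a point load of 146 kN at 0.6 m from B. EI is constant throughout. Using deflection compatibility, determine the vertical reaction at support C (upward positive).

R_C = -58.61 kN

Insert a hinge at B; M_B is the redundant, and each span becomes simply supported.
End slopes at the hinge B, treating each span as simply supported:
  span AB: UDL 37: wL³/(24EI) = 946.8/EI
  span BC: point load 146 at a = 0.6: Pab(L + b)/(6LEI) = 63.07/EI
  relative rotation θ_0 = (946.8 + 63.07)/EI = 1010/EI
A unit hogging moment at B produces rotation L₁/(3EI) + L₂/(3EI) = 3.833/EI.
Slope continuity at B: θ_0 = M_B·3.833/EI, so M_B = 1010/3.833 = 263.4 kN·m (hogging).
Span BC, ΣM about C: R_B^{BC}·3 = 350.4 + 263.4, so R_B^{BC} = 204.6 kN and R_C = 146 − 204.6 = -58.61 kN.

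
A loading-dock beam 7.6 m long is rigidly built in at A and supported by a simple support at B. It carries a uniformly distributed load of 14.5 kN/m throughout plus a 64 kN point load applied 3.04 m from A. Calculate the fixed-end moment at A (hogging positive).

M_A = 198.1 kN·m

Remove the prop at B; the released (primary) structure is a cantilever built in at A.
Primary-structure tip deflection at B by superposition:
  UDL 14.5: wL⁴/(8EI) = 6047/EI
  point load 64 at a = 3.04: Pa²(3L − a)/(6EI) = 1948/EI
  δ_0 = 7995/EI
Flexibility coefficient — unit upward force at B: δ_{BB} = L³/(3EI) = 146.3/EI.
The prop prevents deflection at B: R_B = δ_0/δ_{BB} = 7995/146.3 = 54.64 kN.
Moment equilibrium about A: M_A = Σ(load moments about A) − R_B·L = 613.3 − 54.64×7.6 = 198.1 kN·m.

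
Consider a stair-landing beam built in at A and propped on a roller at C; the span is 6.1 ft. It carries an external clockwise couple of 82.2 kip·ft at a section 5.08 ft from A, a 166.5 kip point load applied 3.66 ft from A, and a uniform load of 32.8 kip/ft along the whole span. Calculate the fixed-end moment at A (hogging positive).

M_A = 285.5 kip·ft

Choose R_C as the redundant. The primary structure is the cantilever fixed at A.
Deflection at C on the released cantilever, summing each load's contribution:
  clockwise couple 82.2 at a = 5.08: M₀a(2L − a)/(2EI) = 1487/EI
  point load 166.5 at a = 3.66: Pa²(3L − a)/(6EI) = 5442/EI
  UDL 32.8: wL⁴/(8EI) = 5677/EI
  δ_0 = 12605/EI
Flexibility coefficient — unit upward force at C: δ_{CC} = L³/(3EI) = 75.66/EI.
Compatibility at C: δ_0 − R_C·δ_{CC} = 0, so R_C = 12605/75.66 = 166.6 kip.
Moment equilibrium about A: M_A = Σ(load moments about A) − R_C·L = 1302 − 166.6×6.1 = 285.5 kip·ft.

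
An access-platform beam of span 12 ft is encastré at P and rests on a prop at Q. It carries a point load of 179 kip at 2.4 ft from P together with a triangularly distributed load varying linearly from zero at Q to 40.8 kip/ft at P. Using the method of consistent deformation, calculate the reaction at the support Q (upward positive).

R_Q = 58.98 kip

Release the roller at Q. Primary structure: cantilever fixed at P.
Primary-structure tip deflection at Q by superposition:
  point load 179 at a = 2.4: Pa²(3L − a)/(6EI) = 5774/EI
  triangular load, peak 40.8 at the fixed end: w₀L⁴/(30EI) = 28201/EI
  δ_0 = 33975/EI
Flexibility coefficient — unit upward force at Q: δ_{QQ} = L³/(3EI) = 576/EI.
Compatibility at Q: δ_0 − R_Q·δ_{QQ} = 0, so R_Q = 33975/576 = 58.98 kip.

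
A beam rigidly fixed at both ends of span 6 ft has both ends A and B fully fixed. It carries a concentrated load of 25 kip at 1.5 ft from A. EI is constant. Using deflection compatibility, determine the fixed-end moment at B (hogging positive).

M_B = 7.031 kip·ft

Release both end moments; the primary structure is a simply-supported span AB with redundants M_A and M_B.
On the primary (simply-supported) span, the end slopes from the loading are:
  at A: point load 25 at a = 1.5: Pab(L + b)/(6LEI) = 49.22/EI
  at B: point load 25 at a = 1.5: Pab(L + a)/(6LEI) = 35.16/EI
  θ_A0 = 49.22/EI,  θ_B0 = 35.16/EI
Flexibility coefficients: a unit moment at one end gives L/(3EI) there and L/(6EI) at the far end, so f₁₁ = f₂₂ = 2/EI and f₁₂ = f₂₁ = 1/EI.
Compatibility — zero rotation at each built-in end:
  2 M_A + 1 M_B = 49.22
  1 M_A + 2 M_B = 35.16
Solving the pair gives M_A = 21.09 kip·ft and M_B = 7.031 kip·ft (hogging).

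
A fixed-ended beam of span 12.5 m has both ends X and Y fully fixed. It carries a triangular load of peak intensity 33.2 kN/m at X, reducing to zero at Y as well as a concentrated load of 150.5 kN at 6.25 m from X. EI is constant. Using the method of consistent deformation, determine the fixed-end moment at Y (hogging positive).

M_Y = 408.1 kN·m

Take the two fixed-end moments M_X, M_Y as redundants; the released structure is the simple span XY.
On the primary (simply-supported) span, the end slopes from the loading are:
  at X: triangular load, peak 33.2: w₀L³/(45EI) = 1441/EI
  at Y: triangular load, peak 33.2: 7w₀L³/(360EI) = 1261/EI
  at X: point load 150.5 at a = 6.25: Pab(L + b)/(6LEI) = 1470/EI
  at Y: point load 150.5 at a = 6.25: Pab(L + a)/(6LEI) = 1470/EI
  θ_X0 = 2911/EI,  θ_Y0 = 2731/EI
Flexibility coefficients: a unit moment at one end gives L/(3EI) there and L/(6EI) at the far end, so f₁₁ = f₂₂ = 4.167/EI and f₁₂ = f₂₁ = 2.083/EI.
Compatibility — zero rotation at each built-in end:
  4.167 M_X + 2.083 M_Y = 2911
  2.083 M_X + 4.167 M_Y = 2731
Solving the pair gives M_X = 494.5 kN·m and M_Y = 408.1 kN·m (hogging).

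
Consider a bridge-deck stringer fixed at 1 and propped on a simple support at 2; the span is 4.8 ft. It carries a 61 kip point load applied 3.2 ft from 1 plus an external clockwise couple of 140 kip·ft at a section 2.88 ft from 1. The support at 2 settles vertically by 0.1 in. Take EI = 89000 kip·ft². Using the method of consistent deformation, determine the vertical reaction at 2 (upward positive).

R_2 = 48.26 kip

Take the reaction at 2 as the redundant and release it; the primary structure is a cantilever fixed at 1.
Downward deflection at the released point 2 due to the loads:
  point load 61 at a = 3.2: Pa²(3L − a)/(6EI) = 1166/EI
  clockwise couple 140 at a = 2.88: M₀a(2L − a)/(2EI) = 1355/EI
  δ_0 = 2521/EI
Tip deflection under a unit load at 2: L³/(3EI) = 36.86/EI.
With EI = 89000 kip·ft²: δ_0 = 0.028323 ft and δ_{22} = 0.000414 ft/kip.
Compatibility — the beam at 2 must follow the support down by 0.008333 ft: δ_0 − R_2·δ_{22} = 0.008333, so R_2 = (0.028323 − 0.008333)/0.000414 = 48.26 kip.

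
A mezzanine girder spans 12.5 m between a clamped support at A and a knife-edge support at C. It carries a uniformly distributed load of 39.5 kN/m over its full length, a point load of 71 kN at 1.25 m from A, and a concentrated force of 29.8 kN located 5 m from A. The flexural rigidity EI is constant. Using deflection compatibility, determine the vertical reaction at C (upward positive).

Take the reaction at C as the redundant and release it; the primary structure is a cantilever fixed at A.
Free-end deflection of the primary structure under the applied loading (downward +):
  UDL 39.5: wL⁴/(8EI) = 120544/EI
  point load 71 at a = 1.25: Pa²(3L − a)/(6EI) = 670.2/EI
  point load 29.8 at a = 5: Pa²(3L − a)/(6EI) = 4035/EI
  δ_0 = 125250/EI
Flexibility coefficient — unit upward force at C: δ_{CC} = L³/(3EI) = 651/EI.
The prop prevents deflection at C: R_C = δ_0/δ_{CC} = 125250/651 = 192.4 kN.

R_C = 192.4 kN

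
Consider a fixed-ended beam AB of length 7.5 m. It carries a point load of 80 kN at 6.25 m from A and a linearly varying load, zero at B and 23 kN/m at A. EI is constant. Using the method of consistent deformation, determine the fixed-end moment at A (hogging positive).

M_A = 78.58 kN·m

Release both end moments; the primary structure is a simply-supported span AB with redundants M_A and M_B.
On the primary (simply-supported) span, the end slopes from the loading are:
  at A: point load 80 at a = 6.25: Pab(L + b)/(6LEI) = 121.5/EI
  at B: point load 80 at a = 6.25: Pab(L + a)/(6LEI) = 191/EI
  at A: triangular load, peak 23: w₀L³/(45EI) = 215.6/EI
  at B: triangular load, peak 23: 7w₀L³/(360EI) = 188.7/EI
  θ_A0 = 337.2/EI,  θ_B0 = 379.6/EI
Flexibility coefficients: a unit moment at one end gives L/(3EI) there and L/(6EI) at the far end, so f₁₁ = f₂₂ = 2.5/EI and f₁₂ = f₂₁ = 1.25/EI.
Compatibility — zero rotation at each built-in end:
  2.5 M_A + 1.25 M_B = 337.2
  1.25 M_A + 2.5 M_B = 379.6
Solving the pair gives M_A = 78.58 kN·m and M_B = 112.6 kN·m (hogging).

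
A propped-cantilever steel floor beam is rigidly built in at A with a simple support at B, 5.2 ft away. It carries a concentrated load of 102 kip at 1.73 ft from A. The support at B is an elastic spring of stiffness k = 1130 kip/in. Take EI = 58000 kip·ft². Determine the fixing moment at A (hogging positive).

Take the reaction at B as the redundant and release it; the primary structure is a cantilever fixed at A.
Deflection at B on the released cantilever, summing each load's contribution:
  point load 102 at a = 1.73: Pa²(3L − a)/(6EI) = 705.7/EI
Tip deflection under a unit load at B: L³/(3EI) = 46.87/EI.
With EI = 58000 kip·ft²: δ_0 = 0.012167 ft and δ_{BB} = 0.000808 ft/kip.
Compatibility — the spring shortens by R_B/k under the reaction it provides: δ_0 − R_B·δ_{BB} = R_B/k. With 1/k = 1/(1130×12) ft/kip = 0.000074 ft/kip, R_B = δ_0 / (δ_{BB} + 1/k) = 0.012167 / (0.000808 + 0.000074) = 13.8 kip.
Moment equilibrium about A: M_A = Σ(load moments about A) − R_B·L = 176.5 − 13.8×5.2 = 104.7 kip·ft.

M_A = 104.7 kip·ft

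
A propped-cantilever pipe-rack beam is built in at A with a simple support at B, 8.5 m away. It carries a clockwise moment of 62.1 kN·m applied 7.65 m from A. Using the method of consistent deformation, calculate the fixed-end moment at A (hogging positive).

M_A = -30.12 kN·m

Choose R_B as the redundant. The primary structure is the cantilever fixed at A.
Free-end deflection of the primary structure under the applied loading (downward +):
  clockwise couple 62.1 at a = 7.65: M₀a(2L − a)/(2EI) = 2221/EI
Flexibility coefficient — unit upward force at B: δ_{BB} = L³/(3EI) = 204.7/EI.
Compatibility at B: δ_0 − R_B·δ_{BB} = 0, so R_B = 2221/204.7 = 10.85 kN.
Moment equilibrium about A: M_A = Σ(load moments about A) − R_B·L = 62.1 − 10.85×8.5 = -30.12 kN·m.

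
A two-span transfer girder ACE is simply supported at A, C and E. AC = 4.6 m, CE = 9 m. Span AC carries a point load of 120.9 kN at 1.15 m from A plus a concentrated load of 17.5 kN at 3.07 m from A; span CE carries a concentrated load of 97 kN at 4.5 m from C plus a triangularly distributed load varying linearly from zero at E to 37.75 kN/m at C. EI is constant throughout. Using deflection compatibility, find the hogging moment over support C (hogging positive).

M_C = 270.3 kN·m

Release continuity at C by inserting a hinge; the redundant is the internal moment M_C. The primary structure is two simply-supported spans AC and CE.
Rotations at C on the released spans (each span's end-slope, ×1/EI):
  span AC: point load 120.9 at a = 1.15: Pab(L + a)/(6LEI) = 99.93/EI
  span AC: point load 17.5 at a = 3.07: Pab(L + a)/(6LEI) = 22.84/EI
  span CE: point load 97 at a = 4.5: Pab(L + b)/(6LEI) = 491.1/EI
  span CE: triangular load, peak 37.75: w₀L³/(45EI) = 611.5/EI
  relative rotation θ_0 = (122.8 + 1103)/EI = 1225/EI
A unit hogging moment at C produces rotation L₁/(3EI) + L₂/(3EI) = 4.533/EI.
Slope continuity at C: θ_0 = M_C·4.533/EI, so M_C = 1225/4.533 = 270.3 kN·m (hogging).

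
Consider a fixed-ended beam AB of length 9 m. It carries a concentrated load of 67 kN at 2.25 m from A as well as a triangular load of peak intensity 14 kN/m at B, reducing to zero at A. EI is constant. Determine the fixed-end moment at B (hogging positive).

Take the two fixed-end moments M_A, M_B as redundants; the released structure is the simple span AB.
On the primary (simply-supported) span, the end slopes from the loading are:
  at A: point load 67 at a = 2.25: Pab(L + b)/(6LEI) = 296.8/EI
  at B: point load 67 at a = 2.25: Pab(L + a)/(6LEI) = 212/EI
  at A: triangular load, peak 14: 7w₀L³/(360EI) = 198.4/EI
  at B: triangular load, peak 14: w₀L³/(45EI) = 226.8/EI
  θ_A0 = 495.2/EI,  θ_B0 = 438.8/EI
Flexibility coefficients: a unit moment at one end gives L/(3EI) there and L/(6EI) at the far end, so f₁₁ = f₂₂ = 3/EI and f₁₂ = f₂₁ = 1.5/EI.
Compatibility — zero rotation at each built-in end:
  3 M_A + 1.5 M_B = 495.2
  1.5 M_A + 3 M_B = 438.8
Solving the pair gives M_A = 122.6 kN·m and M_B = 84.97 kN·m (hogging).

M_B = 84.97 kN·m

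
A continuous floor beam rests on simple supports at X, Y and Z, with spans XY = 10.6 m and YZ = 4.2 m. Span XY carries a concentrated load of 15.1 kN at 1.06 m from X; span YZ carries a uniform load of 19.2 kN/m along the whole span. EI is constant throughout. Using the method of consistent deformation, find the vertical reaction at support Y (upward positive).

R_Y = 47.71 kN

Release continuity at Y by inserting a hinge; the redundant is the internal moment M_Y. The primary structure is two simply-supported spans XY and YZ.
Rotations at Y on the released spans (each span's end-slope, ×1/EI):
  span XY: point load 15.1 at a = 1.06: Pab(L + a)/(6LEI) = 27.99/EI
  span YZ: UDL 19.2: wL³/(24EI) = 59.27/EI
  relative rotation θ_0 = (27.99 + 59.27)/EI = 87.26/EI
A unit hogging moment at Y produces rotation L₁/(3EI) + L₂/(3EI) = 4.933/EI.
Compatibility: M_Y·(L₁+L₂)/(3EI) = θ_0, giving M_Y = 17.69 kN·m (hogging).
Span XY, ΣM about X with M_Y applied at Y: R_Y^{XY}·10.6 = 16.01 + 17.69, so R_Y^{XY} = 3.179 kN and R_X = 15.1 − 3.179 = 11.92 kN.
Span YZ, ΣM about Z: R_Y^{YZ}·4.2 = 169.3 + 17.69, so R_Y^{YZ} = 44.53 kN and R_Z = 80.64 − 44.53 = 36.11 kN.
R_Y = 3.179 + 44.53 = 47.71 kN.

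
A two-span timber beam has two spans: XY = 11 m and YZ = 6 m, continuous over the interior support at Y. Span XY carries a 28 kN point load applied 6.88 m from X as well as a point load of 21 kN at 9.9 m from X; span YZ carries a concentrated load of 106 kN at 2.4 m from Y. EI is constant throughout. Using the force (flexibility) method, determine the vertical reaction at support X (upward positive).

R_X = 4.058 kN

Insert a hinge at Y; M_Y is the redundant, and each span becomes simply supported.
End slopes at the hinge Y, treating each span as simply supported:
  span XY: point load 28 at a = 6.88: Pab(L + a)/(6LEI) = 215/EI
  span XY: point load 21 at a = 9.9: Pab(L + a)/(6LEI) = 72.42/EI
  span YZ: point load 106 at a = 2.4: Pab(L + b)/(6LEI) = 244.2/EI
  relative rotation θ_0 = (287.4 + 244.2)/EI = 531.7/EI
A unit hogging moment at Y produces rotation L₁/(3EI) + L₂/(3EI) = 5.667/EI.
Slope continuity at Y: θ_0 = M_Y·5.667/EI, so M_Y = 531.7/5.667 = 93.82 kN·m (hogging).
Span XY, ΣM about X with M_Y applied at Y: R_Y^{XY}·11 = 400.5 + 93.82, so R_Y^{XY} = 44.94 kN and R_X = 49 − 44.94 = 4.058 kN.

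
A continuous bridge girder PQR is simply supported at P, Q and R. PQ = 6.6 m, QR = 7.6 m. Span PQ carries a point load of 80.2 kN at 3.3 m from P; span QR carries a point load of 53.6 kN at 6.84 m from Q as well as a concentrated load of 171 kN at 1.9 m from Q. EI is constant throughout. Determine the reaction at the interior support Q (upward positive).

R_Q = 222.1 kN

Insert a hinge at Q; M_Q is the redundant, and each span becomes simply supported.
Rotations at Q on the released spans (each span's end-slope, ×1/EI):
  span PQ: point load 80.2 at a = 3.3: Pab(L + a)/(6LEI) = 218.3/EI
  span QR: point load 53.6 at a = 6.84: Pab(L + b)/(6LEI) = 51.08/EI
  span QR: point load 171 at a = 1.9: Pab(L + b)/(6LEI) = 540.1/EI
  relative rotation θ_0 = (218.3 + 591.2)/EI = 809.6/EI
A unit hogging moment at Q produces rotation L₁/(3EI) + L₂/(3EI) = 4.733/EI.
Compatibility: M_Q·(L₁+L₂)/(3EI) = θ_0, giving M_Q = 171 kN·m (hogging).
Span PQ, ΣM about P with M_Q applied at Q: R_Q^{PQ}·6.6 = 264.7 + 171, so R_Q^{PQ} = 66.01 kN and R_P = 80.2 − 66.01 = 14.19 kN.
Span QR, ΣM about R: R_Q^{QR}·7.6 = 1015 + 171, so R_Q^{QR} = 156.1 kN and R_R = 224.6 − 156.1 = 68.49 kN.
R_Q = 66.01 + 156.1 = 222.1 kN.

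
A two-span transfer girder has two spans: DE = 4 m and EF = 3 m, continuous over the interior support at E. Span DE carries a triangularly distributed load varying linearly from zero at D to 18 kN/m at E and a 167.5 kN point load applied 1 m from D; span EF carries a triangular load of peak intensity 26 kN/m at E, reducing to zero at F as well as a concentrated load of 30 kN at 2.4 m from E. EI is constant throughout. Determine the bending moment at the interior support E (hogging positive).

M_E = 66.23 kN·m

Take M_E as the redundant. Released structure: two simple spans DE and EF with a hinge at E.
Rotations at E on the released spans (each span's end-slope, ×1/EI):
  span DE: triangular load, peak 18: w₀L³/(45EI) = 25.6/EI
  span DE: point load 167.5 at a = 1: Pab(L + a)/(6LEI) = 104.7/EI
  span EF: triangular load, peak 26: w₀L³/(45EI) = 15.6/EI
  span EF: point load 30 at a = 2.4: Pab(L + b)/(6LEI) = 8.64/EI
  relative rotation θ_0 = (130.3 + 24.24)/EI = 154.5/EI
A unit hogging moment at E produces rotation L₁/(3EI) + L₂/(3EI) = 2.333/EI.
Slope continuity at E: θ_0 = M_E·2.333/EI, so M_E = 154.5/2.333 = 66.23 kN·m (hogging).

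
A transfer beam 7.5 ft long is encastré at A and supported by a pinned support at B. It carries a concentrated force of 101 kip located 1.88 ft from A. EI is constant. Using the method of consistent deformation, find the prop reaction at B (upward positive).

Take the reaction at B as the redundant and release it; the primary structure is a cantilever fixed at A.
Primary-structure tip deflection at B by superposition:
  point load 101 at a = 1.88: Pa²(3L − a)/(6EI) = 1227/EI
Tip deflection under a unit load at B: L³/(3EI) = 140.6/EI.
Compatibility at B: δ_0 − R_B·δ_{BB} = 0, so R_B = 1227/140.6 = 8.724 kip.

R_B = 8.724 kip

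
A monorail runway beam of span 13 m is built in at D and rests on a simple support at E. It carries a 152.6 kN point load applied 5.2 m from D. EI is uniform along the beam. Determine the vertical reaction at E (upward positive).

Choose R_E as the redundant. The primary structure is the cantilever fixed at D.
Free-end deflection of the primary structure under the applied loading (downward +):
  point load 152.6 at a = 5.2: Pa²(3L − a)/(6EI) = 23245/EI
Flexibility coefficient — unit upward force at E: δ_{EE} = L³/(3EI) = 732.3/EI.
The prop prevents deflection at E: R_E = δ_0/δ_{EE} = 23245/732.3 = 31.74 kN.

R_E = 31.74 kN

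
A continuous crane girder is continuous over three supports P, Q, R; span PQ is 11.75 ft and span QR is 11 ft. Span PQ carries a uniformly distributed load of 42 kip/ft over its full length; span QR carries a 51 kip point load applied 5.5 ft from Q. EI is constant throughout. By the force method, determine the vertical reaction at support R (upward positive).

Insert a hinge at Q; M_Q is the redundant, and each span becomes simply supported.
Rotations at Q on the released spans (each span's end-slope, ×1/EI):
  span PQ: UDL 42: wL³/(24EI) = 2839/EI
  span QR: point load 51 at a = 5.5: Pab(L + b)/(6LEI) = 385.7/EI
  relative rotation θ_0 = (2839 + 385.7)/EI = 3225/EI
A unit hogging moment at Q produces rotation L₁/(3EI) + L₂/(3EI) = 7.583/EI.
Compatibility: M_Q·(L₁+L₂)/(3EI) = θ_0, giving M_Q = 425.2 kip·ft (hogging).
Span QR, ΣM about R: R_Q^{QR}·11 = 280.5 + 425.2, so R_Q^{QR} = 64.16 kip and R_R = 51 − 64.16 = -13.16 kip.

R_R = -13.16 kip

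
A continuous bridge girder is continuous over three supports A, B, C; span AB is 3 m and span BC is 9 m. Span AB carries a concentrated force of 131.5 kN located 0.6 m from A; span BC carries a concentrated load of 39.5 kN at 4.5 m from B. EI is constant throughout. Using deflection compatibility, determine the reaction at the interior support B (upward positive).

R_B = 72.48 kN

Insert a hinge at B; M_B is the redundant, and each span becomes simply supported.
Rotations at B on the released spans (each span's end-slope, ×1/EI):
  span AB: point load 131.5 at a = 0.6: Pab(L + a)/(6LEI) = 37.87/EI
  span BC: point load 39.5 at a = 4.5: Pab(L + b)/(6LEI) = 200/EI
  relative rotation θ_0 = (37.87 + 200)/EI = 237.8/EI
A unit hogging moment at B produces rotation L₁/(3EI) + L₂/(3EI) = 4/EI.
Slope continuity at B: θ_0 = M_B·4/EI, so M_B = 237.8/4 = 59.46 kN·m (hogging).
Span AB, ΣM about A with M_B applied at B: R_B^{AB}·3 = 78.9 + 59.46, so R_B^{AB} = 46.12 kN and R_A = 131.5 − 46.12 = 85.38 kN.
Span BC, ΣM about C: R_B^{BC}·9 = 177.8 + 59.46, so R_B^{BC} = 26.36 kN and R_C = 39.5 − 26.36 = 13.14 kN.
R_B = 46.12 + 26.36 = 72.48 kN.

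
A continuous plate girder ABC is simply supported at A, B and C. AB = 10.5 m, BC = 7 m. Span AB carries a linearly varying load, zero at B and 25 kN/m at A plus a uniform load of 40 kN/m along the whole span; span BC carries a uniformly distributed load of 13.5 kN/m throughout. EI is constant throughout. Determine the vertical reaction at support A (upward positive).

R_A = 253.7 kN

Insert a hinge at B; M_B is the redundant, and each span becomes simply supported.
Rotations at B on the released spans (each span's end-slope, ×1/EI):
  span AB: triangular load, peak 25: 7w₀L³/(360EI) = 562.7/EI
  span AB: UDL 40: wL³/(24EI) = 1929/EI
  span BC: UDL 13.5: wL³/(24EI) = 192.9/EI
  relative rotation θ_0 = (2492 + 192.9)/EI = 2685/EI
A unit hogging moment at B produces rotation L₁/(3EI) + L₂/(3EI) = 5.833/EI.
Slope continuity at B: θ_0 = M_B·5.833/EI, so M_B = 2685/5.833 = 460.3 kN·m (hogging).
Span AB, ΣM about A with M_B applied at B: R_B^{AB}·10.5 = 2664 + 460.3, so R_B^{AB} = 297.6 kN and R_A = 551.2 − 297.6 = 253.7 kN.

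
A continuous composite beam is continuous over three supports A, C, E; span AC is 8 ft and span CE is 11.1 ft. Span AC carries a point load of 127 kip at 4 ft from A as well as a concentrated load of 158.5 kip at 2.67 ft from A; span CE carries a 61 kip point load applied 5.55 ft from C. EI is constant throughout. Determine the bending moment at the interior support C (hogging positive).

M_C = 232.3 kip·ft

Insert a hinge at C; M_C is the redundant, and each span becomes simply supported.
Rotations at C on the released spans (each span's end-slope, ×1/EI):
  span AC: point load 127 at a = 4: Pab(L + a)/(6LEI) = 508/EI
  span AC: point load 158.5 at a = 2.67: Pab(L + a)/(6LEI) = 501.4/EI
  span CE: point load 61 at a = 5.55: Pab(L + b)/(6LEI) = 469.7/EI
  relative rotation θ_0 = (1009 + 469.7)/EI = 1479/EI
A unit hogging moment at C produces rotation L₁/(3EI) + L₂/(3EI) = 6.367/EI.
Compatibility: M_C·(L₁+L₂)/(3EI) = θ_0, giving M_C = 232.3 kip·ft (hogging).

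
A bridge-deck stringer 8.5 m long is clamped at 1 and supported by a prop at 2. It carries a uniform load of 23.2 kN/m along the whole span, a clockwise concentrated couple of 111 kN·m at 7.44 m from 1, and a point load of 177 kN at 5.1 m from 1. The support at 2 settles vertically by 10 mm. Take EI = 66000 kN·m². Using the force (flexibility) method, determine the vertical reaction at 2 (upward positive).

Release the roller at 2. Primary structure: cantilever fixed at 1.
Downward deflection at the released point 2 due to the loads:
  UDL 23.2: wL⁴/(8EI) = 15138/EI
  clockwise couple 111 at a = 7.44: M₀a(2L − a)/(2EI) = 3948/EI
  point load 177 at a = 5.1: Pa²(3L − a)/(6EI) = 15653/EI
  δ_0 = 34739/EI
Flexibility coefficient — unit upward force at 2: δ_{22} = L³/(3EI) = 204.7/EI.
With EI = 66000 kN·m²: δ_0 = 0.52634 m and δ_{22} = 0.003102 m/kN.
Compatibility — the beam at 2 must follow the support down by 0.01 m: δ_0 − R_2·δ_{22} = 0.01, so R_2 = (0.52634 − 0.01)/0.003102 = 166.5 kN.

R_2 = 166.5 kN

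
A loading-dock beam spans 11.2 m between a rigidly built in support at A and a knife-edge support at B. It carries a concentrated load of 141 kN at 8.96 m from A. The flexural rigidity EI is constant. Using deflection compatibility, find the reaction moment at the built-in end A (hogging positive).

Take the reaction at B as the redundant and release it; the primary structure is a cantilever fixed at A.
Free-end deflection of the primary structure under the applied loading (downward +):
  point load 141 at a = 8.96: Pa²(3L − a)/(6EI) = 46486/EI
Tip deflection under a unit load at B: L³/(3EI) = 468.3/EI.
Compatibility at B: δ_0 − R_B·δ_{BB} = 0, so R_B = 46486/468.3 = 99.26 kN.
Moment equilibrium about A: M_A = Σ(load moments about A) − R_B·L = 1263 − 99.26×11.2 = 151.6 kN·m.

M_A = 151.6 kN·m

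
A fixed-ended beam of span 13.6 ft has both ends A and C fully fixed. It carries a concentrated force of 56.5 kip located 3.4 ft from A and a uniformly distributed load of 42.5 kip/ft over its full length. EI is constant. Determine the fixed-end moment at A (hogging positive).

Release both end moments; the primary structure is a simply-supported span AC with redundants M_A and M_C.
End rotations of the released simple span under the applied load (×1/EI):
  at A: point load 56.5 at a = 3.4: Pab(L + b)/(6LEI) = 571.5/EI
  at C: point load 56.5 at a = 3.4: Pab(L + a)/(6LEI) = 408.2/EI
  at A: UDL 42.5: wL³/(24EI) = 4454/EI
  at C: UDL 42.5: wL³/(24EI) = 4454/EI
  θ_A0 = 5026/EI,  θ_C0 = 4863/EI
Flexibility coefficients: a unit moment at one end gives L/(3EI) there and L/(6EI) at the far end, so f₁₁ = f₂₂ = 4.533/EI and f₁₂ = f₂₁ = 2.267/EI.
Compatibility — zero rotation at each built-in end:
  4.533 M_A + 2.267 M_C = 5026
  2.267 M_A + 4.533 M_C = 4863
Solving the pair gives M_A = 763.1 kip·ft and M_C = 691.1 kip·ft (hogging).

M_A = 763.1 kip·ft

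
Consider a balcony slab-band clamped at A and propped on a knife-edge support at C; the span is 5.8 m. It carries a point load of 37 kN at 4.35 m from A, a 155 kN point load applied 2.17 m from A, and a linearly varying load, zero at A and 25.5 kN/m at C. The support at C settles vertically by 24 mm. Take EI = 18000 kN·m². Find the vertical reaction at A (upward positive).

Release the roller at C. Primary structure: cantilever fixed at A.
Primary-structure tip deflection at C by superposition:
  point load 37 at a = 4.35: Pa²(3L − a)/(6EI) = 1523/EI
  point load 155 at a = 2.17: Pa²(3L − a)/(6EI) = 1853/EI
  triangular load, peak 25.5 at the free end: 11w₀L⁴/(120EI) = 2645/EI
  δ_0 = 6021/EI
Tip deflection under a unit load at C: L³/(3EI) = 65.04/EI.
With EI = 18000 kN·m²: δ_0 = 0.33448 m and δ_{CC} = 0.003613 m/kN.
Compatibility — the beam at C must follow the support down by 0.024 m: δ_0 − R_C·δ_{CC} = 0.024, so R_C = (0.33448 − 0.024)/0.003613 = 85.93 kN.
Vertical equilibrium: R_A = ΣP − R_C = 265.9 − 85.93 = 180 kN.

R_A = 180 kN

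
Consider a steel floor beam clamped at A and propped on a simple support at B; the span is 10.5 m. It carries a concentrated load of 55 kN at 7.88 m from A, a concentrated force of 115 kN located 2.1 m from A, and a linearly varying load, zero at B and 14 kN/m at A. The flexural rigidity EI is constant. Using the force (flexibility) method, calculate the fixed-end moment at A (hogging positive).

Choose R_B as the redundant. The primary structure is the cantilever fixed at A.
Primary-structure tip deflection at B by superposition:
  point load 55 at a = 7.88: Pa²(3L − a)/(6EI) = 13444/EI
  point load 115 at a = 2.1: Pa²(3L − a)/(6EI) = 2485/EI
  triangular load, peak 14 at the fixed end: w₀L⁴/(30EI) = 5672/EI
  δ_0 = 21602/EI
Flexibility coefficient — unit upward force at B: δ_{BB} = L³/(3EI) = 385.9/EI.
The prop prevents deflection at B: R_B = δ_0/δ_{BB} = 21602/385.9 = 55.98 kN.
Moment equilibrium about A: M_A = Σ(load moments about A) − R_B·L = 932.1 − 55.98×10.5 = 344.3 kN·m.

M_A = 344.3 kN·m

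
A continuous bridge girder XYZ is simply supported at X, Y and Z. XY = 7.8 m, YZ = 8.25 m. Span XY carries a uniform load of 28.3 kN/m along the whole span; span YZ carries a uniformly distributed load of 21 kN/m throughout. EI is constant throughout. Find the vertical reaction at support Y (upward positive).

R_Y = 246 kN

Take M_Y as the redundant. Released structure: two simple spans XY and YZ with a hinge at Y.
Discontinuity in slope at Y on the released structure — sum the simple-span end rotations:
  span XY: UDL 28.3: wL³/(24EI) = 559.6/EI
  span YZ: UDL 21: wL³/(24EI) = 491.3/EI
  relative rotation θ_0 = (559.6 + 491.3)/EI = 1051/EI
A unit hogging moment at Y produces rotation L₁/(3EI) + L₂/(3EI) = 5.35/EI.
Compatibility: M_Y·(L₁+L₂)/(3EI) = θ_0, giving M_Y = 196.4 kN·m (hogging).
Span XY, ΣM about X with M_Y applied at Y: R_Y^{XY}·7.8 = 860.9 + 196.4, so R_Y^{XY} = 135.6 kN and R_X = 220.7 − 135.6 = 85.19 kN.
Span YZ, ΣM about Z: R_Y^{YZ}·8.25 = 714.7 + 196.4, so R_Y^{YZ} = 110.4 kN and R_Z = 173.2 − 110.4 = 62.82 kN.
R_Y = 135.6 + 110.4 = 246 kN.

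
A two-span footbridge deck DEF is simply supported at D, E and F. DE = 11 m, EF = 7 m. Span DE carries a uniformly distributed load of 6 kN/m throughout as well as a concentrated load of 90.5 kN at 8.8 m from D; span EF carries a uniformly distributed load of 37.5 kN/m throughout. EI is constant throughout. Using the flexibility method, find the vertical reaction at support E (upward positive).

R_E = 291 kN

Insert a hinge at E; M_E is the redundant, and each span becomes simply supported.
Discontinuity in slope at E on the released structure — sum the simple-span end rotations:
  span DE: UDL 6: wL³/(24EI) = 332.8/EI
  span DE: point load 90.5 at a = 8.8: Pab(L + a)/(6LEI) = 525.6/EI
  span EF: UDL 37.5: wL³/(24EI) = 535.9/EI
  relative rotation θ_0 = (858.4 + 535.9)/EI = 1394/EI
A unit hogging moment at E produces rotation L₁/(3EI) + L₂/(3EI) = 6/EI.
Compatibility: M_E·(L₁+L₂)/(3EI) = θ_0, giving M_E = 232.4 kN·m (hogging).
Span DE, ΣM about D with M_E applied at E: R_E^{DE}·11 = 1159 + 232.4, so R_E^{DE} = 126.5 kN and R_D = 156.5 − 126.5 = 29.97 kN.
Span EF, ΣM about F: R_E^{EF}·7 = 918.8 + 232.4, so R_E^{EF} = 164.4 kN and R_F = 262.5 − 164.4 = 98.05 kN.
R_E = 126.5 + 164.4 = 291 kN.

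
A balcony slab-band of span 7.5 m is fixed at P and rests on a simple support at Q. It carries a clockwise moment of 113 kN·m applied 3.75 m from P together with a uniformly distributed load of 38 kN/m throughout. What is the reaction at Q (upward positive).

R_Q = 123.8 kN

Release the roller at Q. Primary structure: cantilever fixed at P.
Free-end deflection of the primary structure under the applied loading (downward +):
  clockwise couple 113 at a = 3.75: M₀a(2L − a)/(2EI) = 2384/EI
  UDL 38: wL⁴/(8EI) = 15029/EI
  δ_0 = 17413/EI
Flexibility coefficient — unit upward force at Q: δ_{QQ} = L³/(3EI) = 140.6/EI.
Compatibility at Q: δ_0 − R_Q·δ_{QQ} = 0, so R_Q = 17413/140.6 = 123.8 kN.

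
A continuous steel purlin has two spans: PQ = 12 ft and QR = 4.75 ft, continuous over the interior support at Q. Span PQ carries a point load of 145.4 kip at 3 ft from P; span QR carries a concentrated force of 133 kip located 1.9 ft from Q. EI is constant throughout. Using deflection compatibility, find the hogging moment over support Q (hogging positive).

Take M_Q as the redundant. Released structure: two simple spans PQ and QR with a hinge at Q.
End slopes at the hinge Q, treating each span as simply supported:
  span PQ: point load 145.4 at a = 3: Pab(L + a)/(6LEI) = 817.9/EI
  span QR: point load 133 at a = 1.9: Pab(L + b)/(6LEI) = 192.1/EI
  relative rotation θ_0 = (817.9 + 192.1)/EI = 1010/EI
A unit hogging moment at Q produces rotation L₁/(3EI) + L₂/(3EI) = 5.583/EI.
Slope continuity at Q: θ_0 = M_Q·5.583/EI, so M_Q = 1010/5.583 = 180.9 kip·ft (hogging).

M_Q = 180.9 kip·ft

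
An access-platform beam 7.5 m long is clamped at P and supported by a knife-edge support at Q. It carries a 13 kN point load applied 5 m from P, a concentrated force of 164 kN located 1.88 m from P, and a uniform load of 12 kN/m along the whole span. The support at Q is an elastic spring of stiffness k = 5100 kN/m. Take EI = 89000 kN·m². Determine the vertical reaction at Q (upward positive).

R_Q = 48.62 kN

Choose R_Q as the redundant. The primary structure is the cantilever fixed at P.
Deflection at Q on the released cantilever, summing each load's contribution:
  point load 13 at a = 5: Pa²(3L − a)/(6EI) = 947.9/EI
  point load 164 at a = 1.88: Pa²(3L − a)/(6EI) = 1992/EI
  UDL 12: wL⁴/(8EI) = 4746/EI
  δ_0 = 7686/EI
Tip deflection under a unit load at Q: L³/(3EI) = 140.6/EI.
With EI = 89000 kN·m²: δ_0 = 0.08636 m and δ_{QQ} = 0.00158 m/kN.
Compatibility — the spring shortens by R_Q/k under the reaction it provides: δ_0 − R_Q·δ_{QQ} = R_Q/k. With 1/k = 0.000196 m/kN, R_Q = δ_0 / (δ_{QQ} + 1/k) = 0.08636 / (0.00158 + 0.000196) = 48.62 kN.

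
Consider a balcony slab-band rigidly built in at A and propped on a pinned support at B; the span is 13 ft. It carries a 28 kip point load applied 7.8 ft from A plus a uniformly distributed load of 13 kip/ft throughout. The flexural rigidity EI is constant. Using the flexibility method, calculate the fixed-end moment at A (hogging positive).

Choose R_B as the redundant. The primary structure is the cantilever fixed at A.
Downward deflection at the released point B due to the loads:
  point load 28 at a = 7.8: Pa²(3L − a)/(6EI) = 8858/EI
  UDL 13: wL⁴/(8EI) = 46412/EI
  δ_0 = 55270/EI
Tip deflection under a unit load at B: L³/(3EI) = 732.3/EI.
Compatibility at B: δ_0 − R_B·δ_{BB} = 0, so R_B = 55270/732.3 = 75.47 kip.
Moment equilibrium about A: M_A = Σ(load moments about A) − R_B·L = 1317 − 75.47×13 = 335.8 kip·ft.

M_A = 335.8 kip·ft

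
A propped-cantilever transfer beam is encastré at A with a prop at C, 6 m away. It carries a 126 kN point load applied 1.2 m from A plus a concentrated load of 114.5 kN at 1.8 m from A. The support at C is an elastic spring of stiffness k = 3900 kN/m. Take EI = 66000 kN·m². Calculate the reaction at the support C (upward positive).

R_C = 16.98 kN

Take the reaction at C as the redundant and release it; the primary structure is a cantilever fixed at A.
Primary-structure tip deflection at C by superposition:
  point load 126 at a = 1.2: Pa²(3L − a)/(6EI) = 508/EI
  point load 114.5 at a = 1.8: Pa²(3L − a)/(6EI) = 1002/EI
  δ_0 = 1510/EI
Flexibility coefficient — unit upward force at C: δ_{CC} = L³/(3EI) = 72/EI.
With EI = 66000 kN·m²: δ_0 = 0.022874 m and δ_{CC} = 0.001091 m/kN.
Compatibility — the spring shortens by R_C/k under the reaction it provides: δ_0 − R_C·δ_{CC} = R_C/k. With 1/k = 0.000256 m/kN, R_C = δ_0 / (δ_{CC} + 1/k) = 0.022874 / (0.001091 + 0.000256) = 16.98 kN.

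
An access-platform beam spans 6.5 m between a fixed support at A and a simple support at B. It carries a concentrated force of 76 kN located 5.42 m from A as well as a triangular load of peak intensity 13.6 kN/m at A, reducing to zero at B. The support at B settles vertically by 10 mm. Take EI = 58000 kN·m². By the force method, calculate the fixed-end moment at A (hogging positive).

M_A = 119.4 kN·m

Take the reaction at B as the redundant and release it; the primary structure is a cantilever fixed at A.
Free-end deflection of the primary structure under the applied loading (downward +):
  point load 76 at a = 5.42: Pa²(3L − a)/(6EI) = 5239/EI
  triangular load, peak 13.6 at the fixed end: w₀L⁴/(30EI) = 809.2/EI
  δ_0 = 6048/EI
Tip deflection under a unit load at B: L³/(3EI) = 91.54/EI.
With EI = 58000 kN·m²: δ_0 = 0.10428 m and δ_{BB} = 0.001578 m/kN.
Compatibility — the beam at B must follow the support down by 0.01 m: δ_0 − R_B·δ_{BB} = 0.01, so R_B = (0.10428 − 0.01)/0.001578 = 59.74 kN.
Moment equilibrium about A: M_A = Σ(load moments about A) − R_B·L = 507.7 − 59.74×6.5 = 119.4 kN·m.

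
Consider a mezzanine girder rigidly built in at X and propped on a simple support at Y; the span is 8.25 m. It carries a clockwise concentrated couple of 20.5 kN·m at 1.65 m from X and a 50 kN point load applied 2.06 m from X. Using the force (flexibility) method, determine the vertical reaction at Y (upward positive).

R_Y = 5.629 kN

Take the reaction at Y as the redundant and release it; the primary structure is a cantilever fixed at X.
Primary-structure tip deflection at Y by superposition:
  clockwise couple 20.5 at a = 1.65: M₀a(2L − a)/(2EI) = 251.2/EI
  point load 50 at a = 2.06: Pa²(3L − a)/(6EI) = 802.4/EI
  δ_0 = 1054/EI
Tip deflection under a unit load at Y: L³/(3EI) = 187.2/EI.
The prop prevents deflection at Y: R_Y = δ_0/δ_{YY} = 1054/187.2 = 5.629 kN.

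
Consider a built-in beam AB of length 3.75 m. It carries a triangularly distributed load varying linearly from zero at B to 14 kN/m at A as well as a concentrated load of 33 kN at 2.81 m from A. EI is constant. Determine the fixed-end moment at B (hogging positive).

Release both end moments; the primary structure is a simply-supported span AB with redundants M_A and M_B.
Simple-span end rotations at A and B under the given loads:
  at A: triangular load, peak 14: w₀L³/(45EI) = 16.41/EI
  at B: triangular load, peak 14: 7w₀L³/(360EI) = 14.36/EI
  at A: point load 33 at a = 2.81: Pab(L + b)/(6LEI) = 18.17/EI
  at B: point load 33 at a = 2.81: Pab(L + a)/(6LEI) = 25.41/EI
  θ_A0 = 34.58/EI,  θ_B0 = 39.77/EI
Flexibility coefficients: a unit moment at one end gives L/(3EI) there and L/(6EI) at the far end, so f₁₁ = f₂₂ = 1.25/EI and f₁₂ = f₂₁ = 0.625/EI.
Compatibility — zero rotation at each built-in end:
  1.25 M_A + 0.625 M_B = 34.58
  0.625 M_A + 1.25 M_B = 39.77
Solving the pair gives M_A = 15.67 kN·m and M_B = 23.98 kN·m (hogging).

M_B = 23.98 kN·m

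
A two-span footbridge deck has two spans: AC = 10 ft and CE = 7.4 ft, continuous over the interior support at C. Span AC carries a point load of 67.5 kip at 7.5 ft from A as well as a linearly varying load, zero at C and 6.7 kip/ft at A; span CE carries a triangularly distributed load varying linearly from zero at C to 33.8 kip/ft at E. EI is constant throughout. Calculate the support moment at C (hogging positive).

Release continuity at C by inserting a hinge; the redundant is the internal moment M_C. The primary structure is two simply-supported spans AC and CE.
End slopes at the hinge C, treating each span as simply supported:
  span AC: point load 67.5 at a = 7.5: Pab(L + a)/(6LEI) = 369.1/EI
  span AC: triangular load, peak 6.7: 7w₀L³/(360EI) = 130.3/EI
  span CE: triangular load, peak 33.8: 7w₀L³/(360EI) = 266.3/EI
  relative rotation θ_0 = (499.4 + 266.3)/EI = 765.7/EI
A unit hogging moment at C produces rotation L₁/(3EI) + L₂/(3EI) = 5.8/EI.
Compatibility: M_C·(L₁+L₂)/(3EI) = θ_0, giving M_C = 132 kip·ft (hogging).

M_C = 132 kip·ft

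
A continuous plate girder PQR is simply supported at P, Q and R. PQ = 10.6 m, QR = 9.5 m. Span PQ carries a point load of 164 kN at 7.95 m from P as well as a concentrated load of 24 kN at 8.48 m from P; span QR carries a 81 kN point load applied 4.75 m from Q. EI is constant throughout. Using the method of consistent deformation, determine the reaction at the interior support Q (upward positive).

R_Q = 230.2 kN

Release continuity at Q by inserting a hinge; the redundant is the internal moment M_Q. The primary structure is two simply-supported spans PQ and QR.
Discontinuity in slope at Q on the released structure — sum the simple-span end rotations:
  span PQ: point load 164 at a = 7.95: Pab(L + a)/(6LEI) = 1008/EI
  span PQ: point load 24 at a = 8.48: Pab(L + a)/(6LEI) = 129.4/EI
  span QR: point load 81 at a = 4.75: Pab(L + b)/(6LEI) = 456.9/EI
  relative rotation θ_0 = (1137 + 456.9)/EI = 1594/EI
A unit hogging moment at Q produces rotation L₁/(3EI) + L₂/(3EI) = 6.7/EI.
Compatibility: M_Q·(L₁+L₂)/(3EI) = θ_0, giving M_Q = 237.9 kN·m (hogging).
Span PQ, ΣM about P with M_Q applied at Q: R_Q^{PQ}·10.6 = 1507 + 237.9, so R_Q^{PQ} = 164.6 kN and R_P = 188 − 164.6 = 23.35 kN.
Span QR, ΣM about R: R_Q^{QR}·9.5 = 384.8 + 237.9, so R_Q^{QR} = 65.54 kN and R_R = 81 − 65.54 = 15.46 kN.
R_Q = 164.6 + 65.54 = 230.2 kN.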